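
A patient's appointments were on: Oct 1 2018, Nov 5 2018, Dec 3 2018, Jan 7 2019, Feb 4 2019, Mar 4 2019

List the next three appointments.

Apr 1 2019, May 6 2019, Jun 3 2019

Gaps: 35, 28, 35, 28, 28 days — a mix of 28 and 35. Every date is a Monday.
Each is the 1st Monday of its month.
1st Monday of April 2019: Apr 1 2019.
May 2019 — 1st Monday is May 6 2019.
1st Monday of June 2019: Jun 3 2019.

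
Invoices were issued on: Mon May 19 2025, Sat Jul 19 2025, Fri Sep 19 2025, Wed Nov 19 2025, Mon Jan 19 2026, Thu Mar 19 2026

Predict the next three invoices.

Tue May 19 2026, Sun Jul 19 2026, Sat Sep 19 2026

Each date is the 19th; the gaps (61, 62, 61, 61, 59) track the month lengths.
The rule is the 19th of every 2 months.
Next: May 2026 → Tue May 19 2026.
Next: July 2026 → Sun Jul 19 2026.
Next: September 2026 → Sat Sep 19 2026.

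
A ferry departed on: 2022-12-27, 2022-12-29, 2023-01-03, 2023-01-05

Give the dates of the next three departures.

Gaps: 2, 5, 2 days — not constant, but cyclic with period 2.
The events fall on every Tuesday and Thursday.
The following Tuesday is 2023-01-10.
The following Thursday is 2023-01-12.
Next Tuesday: 2023-01-17.

2023-01-10, 2023-01-12, 2023-01-17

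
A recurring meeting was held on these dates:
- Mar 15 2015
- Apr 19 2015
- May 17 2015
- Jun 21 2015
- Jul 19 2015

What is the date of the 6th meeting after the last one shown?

All dates are Sundays, 35, 28, 35, 28 days apart.
Specifically, the 3rd Sunday of each month.
August 2015 — 3rd Sunday is Aug 16 2015.
September 2015 — 3rd Sunday is Sep 20 2015.
October 2015 — 3rd Sunday is Oct 18 2015.
3rd Sunday of November 2015: Nov 15 2015.
December 2015 — 3rd Sunday is Dec 20 2015.
January 2016 — 3rd Sunday is Jan 17 2016.

Jan 17 2016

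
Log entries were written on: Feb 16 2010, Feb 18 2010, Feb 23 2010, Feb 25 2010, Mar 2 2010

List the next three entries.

Mar 4 2010, Mar 9 2010, Mar 11 2010

The gap pattern 2, 5, 2, 5 repeats every 2 events.
These are the Tuesdays and Thursdays of each week.
The following Thursday is Mar 4 2010.
Next Tuesday: Mar 9 2010.
Next Thursday: Mar 11 2010.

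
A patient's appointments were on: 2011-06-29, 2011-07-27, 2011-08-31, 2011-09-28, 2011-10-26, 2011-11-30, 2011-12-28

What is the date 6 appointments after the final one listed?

2012-06-27

All Wednesdays; the gaps (28, 35, 28, 28, 35, 28) vary with month length.
This is the last Wednesday of each month.
Last Wednesday of January 2012: 2012-01-25.
Last Wednesday of February 2012: 2012-02-29.
March 2012 ends with Wednesday 2012-03-28.
Last Wednesday of April 2012: 2012-04-25.
Last Wednesday of May 2012: 2012-05-30.
June 2012 ends with Wednesday 2012-06-27.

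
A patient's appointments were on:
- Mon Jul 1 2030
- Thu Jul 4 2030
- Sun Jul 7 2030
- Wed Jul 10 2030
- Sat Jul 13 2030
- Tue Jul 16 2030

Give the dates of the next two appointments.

Fri Jul 19 2030, Mon Jul 22 2030

Every event comes 3 days after the last (3, 3, 3, 3, 3).
Tue Jul 16 2030 + 3 days = Fri Jul 19 2030.
Fri Jul 19 2030 + 3 days = Mon Jul 22 2030.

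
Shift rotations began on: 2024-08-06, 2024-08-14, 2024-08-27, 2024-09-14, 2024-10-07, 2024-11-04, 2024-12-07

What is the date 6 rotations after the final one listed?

2025-10-06

The spacing grows by 5 each time: 8, 13, 18, 23, 28, 33 days.
Next gap: 38 days. 2024-12-07 + 38 days = 2025-01-14.
Next gap: 43 days. 2025-01-14 + 43 days = 2025-02-26.
Next gap: 48 days. 2025-02-26 + 48 days = 2025-04-15.
Next gap: 53 days. 2025-04-15 + 53 days = 2025-06-07.
Next gap: 58 days. 2025-06-07 + 58 days = 2025-08-04.
Next gap: 63 days. 2025-08-04 + 63 days = 2025-10-06.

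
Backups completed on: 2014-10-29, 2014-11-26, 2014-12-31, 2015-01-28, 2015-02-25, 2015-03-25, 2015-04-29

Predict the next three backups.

2015-05-27, 2015-06-24, 2015-07-29

Every date is a Wednesday; gaps 28, 35, 28, 28, 28, 35 days.
Each is the last Wednesday of its month (at least one falls on the 29th or later, ruling out '4th Wednesday').
May 2015 ends with Wednesday 2015-05-27.
June 2015 ends with Wednesday 2015-06-24.
July 2015 ends with Wednesday 2015-07-29.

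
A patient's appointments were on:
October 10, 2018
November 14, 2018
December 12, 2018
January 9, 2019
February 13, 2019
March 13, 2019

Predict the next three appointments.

All dates are Wednesdays, 35, 28, 28, 35, 28 days apart.
Specifically, the 2nd Wednesday of each month.
2nd Wednesday of April 2019: April 10, 2019.
May 2019 — 2nd Wednesday is May 8, 2019.
2nd Wednesday of June 2019: June 12, 2019.

April 10, 2019; May 8, 2019; June 12, 2019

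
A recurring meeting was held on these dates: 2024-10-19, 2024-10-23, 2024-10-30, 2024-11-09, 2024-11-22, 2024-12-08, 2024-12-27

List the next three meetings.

The spacing grows by 3 each time: 4, 7, 10, 13, 16, 19 days.
Next gap: 22 days. 2024-12-27 + 22 days = 2025-01-18.
Next gap: 25 days. 2025-01-18 + 25 days = 2025-02-12.
Next gap: 28 days. 2025-02-12 + 28 days = 2025-03-12.

2025-01-18, 2025-02-12, 2025-03-12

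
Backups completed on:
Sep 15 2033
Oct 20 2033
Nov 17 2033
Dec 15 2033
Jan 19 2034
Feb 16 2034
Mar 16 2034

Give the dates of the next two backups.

Apr 20 2034, May 18 2034

These are Thursdays at 28- or 35-day spacing (35, 28, 28, 35, 28, 28).
The pattern: 3rd Thursday of the month.
April 2034 — 3rd Thursday is Apr 20 2034.
3rd Thursday of May 2034: May 18 2034.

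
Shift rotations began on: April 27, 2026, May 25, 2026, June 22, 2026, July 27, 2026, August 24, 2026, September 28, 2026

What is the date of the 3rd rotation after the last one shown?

These are Mondays at 28- or 35-day spacing (28, 28, 35, 28, 35).
The pattern: 4th Monday of the month.
October 2026 — 4th Monday is October 26, 2026.
November 2026 — 4th Monday is November 23, 2026.
4th Monday of December 2026: December 28, 2026.

December 28, 2026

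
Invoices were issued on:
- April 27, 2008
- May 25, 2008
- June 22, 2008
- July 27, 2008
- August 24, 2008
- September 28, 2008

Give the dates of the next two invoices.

October 26, 2008; November 23, 2008

All dates are Sundays, 28, 28, 35, 28, 35 days apart.
Specifically, the 4th Sunday of each month.
4th Sunday of October 2008: October 26, 2008.
4th Sunday of November 2008: November 23, 2008.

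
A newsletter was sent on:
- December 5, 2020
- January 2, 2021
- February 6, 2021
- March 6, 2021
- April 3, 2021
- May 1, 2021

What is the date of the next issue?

June 5, 2021

These are Saturdays at 28- or 35-day spacing (28, 35, 28, 28, 28).
The pattern: 1st Saturday of the month.
June 2021 — 1st Saturday is June 5, 2021.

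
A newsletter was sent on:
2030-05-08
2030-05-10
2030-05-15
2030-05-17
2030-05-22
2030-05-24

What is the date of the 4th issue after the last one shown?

2030-06-07

The gap pattern 2, 5, 2, 5, 2 repeats every 2 events.
These are the Wednesdays and Fridays of each week.
Next Wednesday: 2030-05-29.
The following Friday is 2030-05-31.
The following Wednesday is 2030-06-05.
The following Friday is 2030-06-07.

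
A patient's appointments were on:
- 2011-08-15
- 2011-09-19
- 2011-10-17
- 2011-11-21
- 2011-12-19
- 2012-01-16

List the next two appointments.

2012-02-20, 2012-03-19

All dates are Mondays, 35, 28, 35, 28, 28 days apart.
Specifically, the 3rd Monday of each month.
February 2012 — 3rd Monday is 2012-02-20.
March 2012 — 3rd Monday is 2012-03-19.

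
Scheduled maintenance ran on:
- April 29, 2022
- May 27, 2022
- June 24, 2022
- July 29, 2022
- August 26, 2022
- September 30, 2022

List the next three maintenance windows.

October 28, 2022; November 25, 2022; December 30, 2022

All Fridays; the gaps (28, 28, 35, 28, 35) vary with month length.
This is the last Friday of each month.
Last Friday of October 2022: October 28, 2022.
Last Friday of November 2022: November 25, 2022.
Last Friday of December 2022: December 30, 2022.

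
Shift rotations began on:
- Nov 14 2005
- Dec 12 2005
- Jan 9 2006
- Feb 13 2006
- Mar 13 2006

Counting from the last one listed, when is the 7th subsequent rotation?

Oct 9 2006

All dates are Mondays, 28, 28, 35, 28 days apart.
Specifically, the 2nd Monday of each month.
April 2006 — 2nd Monday is Apr 10 2006.
2nd Monday of May 2006: May 8 2006.
June 2006 — 2nd Monday is Jun 12 2006.
2nd Monday of July 2006: Jul 10 2006.
August 2006 — 2nd Monday is Aug 14 2006.
September 2006 — 2nd Monday is Sep 11 2006.
2nd Monday of October 2006: Oct 9 2006.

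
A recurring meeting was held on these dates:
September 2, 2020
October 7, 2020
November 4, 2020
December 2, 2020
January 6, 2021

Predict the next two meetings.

February 3, 2021; March 3, 2021

These are Wednesdays at 28- or 35-day spacing (35, 28, 28, 35).
The pattern: 1st Wednesday of the month.
1st Wednesday of February 2021: February 3, 2021.
1st Wednesday of March 2021: March 3, 2021.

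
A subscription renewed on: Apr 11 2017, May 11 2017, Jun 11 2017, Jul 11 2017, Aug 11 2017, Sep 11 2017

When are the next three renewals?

Gaps: 30, 31, 30, 31, 31 days — not constant. Every event is on the 11th of the month.
Pattern: the 11th of each month.
October 2017: Oct 11 2017.
Next: November 2017 → Nov 11 2017.
Next: December 2017 → Dec 11 2017.

Oct 11 2017, Nov 11 2017, Dec 11 2017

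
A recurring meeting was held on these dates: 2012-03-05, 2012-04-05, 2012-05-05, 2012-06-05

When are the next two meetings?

The day-of-month is always 5 (31, 30, 31 days between events).
So this recurs on the 5th of each month.
Next: July 2012 → 2012-07-05.
Next: August 2012 → 2012-08-05.

2012-07-05, 2012-08-05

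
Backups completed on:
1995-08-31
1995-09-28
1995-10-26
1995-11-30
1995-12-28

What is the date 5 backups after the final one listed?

Every date is a Thursday; gaps 28, 28, 35, 28 days.
Each is the last Thursday of its month (at least one falls on the 29th or later, ruling out '4th Thursday').
January 1996 ends with Thursday 1996-01-25.
February 1996 ends with Thursday 1996-02-29.
Last Thursday of March 1996: 1996-03-28.
April 1996 ends with Thursday 1996-04-25.
Last Thursday of May 1996: 1996-05-30.

1996-05-30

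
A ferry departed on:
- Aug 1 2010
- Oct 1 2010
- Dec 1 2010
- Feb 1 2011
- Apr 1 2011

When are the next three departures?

Jun 1 2011, Aug 1 2011, Oct 1 2011

Each date is the 1st; the gaps (61, 61, 62, 59) track the month lengths.
The rule is the 1st of every 2 months.
Next: June 2011 → Jun 1 2011.
August 2011: Aug 1 2011.
Next: October 2011 → Oct 1 2011.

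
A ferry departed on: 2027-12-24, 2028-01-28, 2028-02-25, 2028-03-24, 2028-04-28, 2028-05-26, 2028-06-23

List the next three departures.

2028-07-28, 2028-08-25, 2028-09-22

All dates are Fridays, 35, 28, 28, 35, 28, 28 days apart.
Specifically, the 4th Friday of each month.
July 2028 — 4th Friday is 2028-07-28.
August 2028 — 4th Friday is 2028-08-25.
4th Friday of September 2028: 2028-09-22.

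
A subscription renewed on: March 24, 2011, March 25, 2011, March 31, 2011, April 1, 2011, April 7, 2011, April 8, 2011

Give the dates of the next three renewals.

Every event lands on a Thursday or Friday (gaps cycle 1, 6, 1, 6, 1).
So the schedule is: every Thursday and Friday.
The following Thursday is April 14, 2011.
Next Friday: April 15, 2011.
The following Thursday is April 21, 2011.

April 14, 2011; April 15, 2011; April 21, 2011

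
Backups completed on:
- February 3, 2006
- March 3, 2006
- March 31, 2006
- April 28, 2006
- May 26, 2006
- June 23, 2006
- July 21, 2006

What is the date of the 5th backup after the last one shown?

The spacing is 28, 28, 28, 28, 28, 28 days — always 28 days.
July 21, 2006 + 28 days = August 18, 2006.
August 18, 2006 + 28 days = September 15, 2006.
September 15, 2006 + 28 days = October 13, 2006.
October 13, 2006 + 28 days = November 10, 2006.
November 10, 2006 + 28 days = December 8, 2006.

December 8, 2006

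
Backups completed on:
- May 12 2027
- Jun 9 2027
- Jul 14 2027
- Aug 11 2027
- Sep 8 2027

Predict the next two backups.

Oct 13 2027, Nov 10 2027

Gaps: 28, 35, 28, 28 days — a mix of 28 and 35. Every date is a Wednesday.
Each is the 2nd Wednesday of its month.
October 2027 — 2nd Wednesday is Oct 13 2027.
November 2027 — 2nd Wednesday is Nov 10 2027.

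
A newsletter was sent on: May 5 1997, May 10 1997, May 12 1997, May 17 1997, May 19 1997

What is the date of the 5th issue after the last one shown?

The gap pattern 5, 2, 5, 2 repeats every 2 events.
These are the Mondays and Saturdays of each week.
The following Saturday is May 24 1997.
The following Monday is May 26 1997.
Next Saturday: May 31 1997.
The following Monday is Jun 2 1997.
Next Saturday: Jun 7 1997.

Jun 7 1997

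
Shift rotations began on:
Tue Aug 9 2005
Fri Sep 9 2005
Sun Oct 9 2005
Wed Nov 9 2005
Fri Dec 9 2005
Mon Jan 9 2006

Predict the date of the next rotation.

Thu Feb 9 2006

Each date is the 9th; the gaps (31, 30, 31, 30, 31) track the month lengths.
The rule is the 9th of each month.
Next: February 2006 → Thu Feb 9 2006.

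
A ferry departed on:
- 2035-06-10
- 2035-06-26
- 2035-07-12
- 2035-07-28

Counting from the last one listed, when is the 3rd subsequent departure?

2035-09-14

The spacing is 16, 16, 16 days — always 16 days.
2035-07-28 + 16 days = 2035-08-13.
2035-08-13 + 16 days = 2035-08-29.
2035-08-29 + 16 days = 2035-09-14.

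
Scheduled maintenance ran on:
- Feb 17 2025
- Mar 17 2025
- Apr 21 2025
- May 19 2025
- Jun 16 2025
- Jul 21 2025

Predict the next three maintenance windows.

Aug 18 2025, Sep 15 2025, Oct 20 2025

Gaps: 28, 35, 28, 28, 35 days — a mix of 28 and 35. Every date is a Monday.
Each is the 3rd Monday of its month.
August 2025 — 3rd Monday is Aug 18 2025.
3rd Monday of September 2025: Sep 15 2025.
3rd Monday of October 2025: Oct 20 2025.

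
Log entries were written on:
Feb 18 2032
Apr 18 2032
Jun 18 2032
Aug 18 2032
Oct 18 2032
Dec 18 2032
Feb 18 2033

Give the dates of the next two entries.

Apr 18 2033, Jun 18 2033

Gaps: 60, 61, 61, 61, 61, 62 days — not constant. Every event is on the 18th of the month.
Pattern: the 18th of every 2 months.
Next: April 2033 → Apr 18 2033.
Next: June 2033 → Jun 18 2033.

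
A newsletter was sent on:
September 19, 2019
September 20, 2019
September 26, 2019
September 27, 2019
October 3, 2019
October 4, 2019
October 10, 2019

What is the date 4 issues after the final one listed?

The gap pattern 1, 6, 1, 6, 1, 6 repeats every 2 events.
These are the Thursdays and Fridays of each week.
The following Friday is October 11, 2019.
Next Thursday: October 17, 2019.
Next Friday: October 18, 2019.
Next Thursday: October 24, 2019.

October 24, 2019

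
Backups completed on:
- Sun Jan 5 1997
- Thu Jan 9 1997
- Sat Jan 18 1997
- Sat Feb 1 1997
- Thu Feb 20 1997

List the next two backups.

Gaps: 4, 9, 14, 19 days — each gap is 5 larger than the previous one.
Next gap: 24 days. Thu Feb 20 1997 + 24 days = Sun Mar 16 1997.
Next gap: 29 days. Sun Mar 16 1997 + 29 days = Mon Apr 14 1997.

Sun Mar 16 1997, Mon Apr 14 1997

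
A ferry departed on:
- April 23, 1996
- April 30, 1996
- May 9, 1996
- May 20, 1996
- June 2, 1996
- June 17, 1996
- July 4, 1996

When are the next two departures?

July 23, 1996; August 13, 1996

Gaps: 7, 9, 11, 13, 15, 17 days — each gap is 2 larger than the previous one.
Next gap: 19 days. July 4, 1996 + 19 days = July 23, 1996.
Next gap: 21 days. July 23, 1996 + 21 days = August 13, 1996.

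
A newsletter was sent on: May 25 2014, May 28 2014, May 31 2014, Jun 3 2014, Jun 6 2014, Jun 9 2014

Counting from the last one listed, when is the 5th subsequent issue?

Jun 24 2014

Gaps between consecutive events: 3, 3, 3, 3, 3 days — a constant 3-day interval.
Jun 9 2014 + 3 days = Jun 12 2014.
Jun 12 2014 + 3 days = Jun 15 2014.
Jun 15 2014 + 3 days = Jun 18 2014.
Jun 18 2014 + 3 days = Jun 21 2014.
Jun 21 2014 + 3 days = Jun 24 2014.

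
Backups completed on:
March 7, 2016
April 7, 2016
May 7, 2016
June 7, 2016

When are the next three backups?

Each date is the 7th; the gaps (31, 30, 31) track the month lengths.
The rule is the 7th of each month.
July 2016: July 7, 2016.
August 2016: August 7, 2016.
Next: September 2016 → September 7, 2016.

July 7, 2016; August 7, 2016; September 7, 2016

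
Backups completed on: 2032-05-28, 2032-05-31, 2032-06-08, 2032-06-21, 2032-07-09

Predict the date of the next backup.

2032-08-01

The spacing grows by 5 each time: 3, 8, 13, 18 days.
Next gap: 23 days. 2032-07-09 + 23 days = 2032-08-01.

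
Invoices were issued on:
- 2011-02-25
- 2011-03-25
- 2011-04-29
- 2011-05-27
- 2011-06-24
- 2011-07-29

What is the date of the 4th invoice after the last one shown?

These are Fridays with 28, 35, 28, 28, 35-day gaps.
Each is the final Friday of its month — 2011-04-29 is past the 28th, so '4th Friday' doesn't fit.
Last Friday of August 2011: 2011-08-26.
September 2011 ends with Friday 2011-09-30.
Last Friday of October 2011: 2011-10-28.
Last Friday of November 2011: 2011-11-25.

2011-11-25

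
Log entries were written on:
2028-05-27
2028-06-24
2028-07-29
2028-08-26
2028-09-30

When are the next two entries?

2028-10-28, 2028-11-25

All Saturdays; the gaps (28, 35, 28, 35) vary with month length.
This is the last Saturday of each month.
Last Saturday of October 2028: 2028-10-28.
Last Saturday of November 2028: 2028-11-25.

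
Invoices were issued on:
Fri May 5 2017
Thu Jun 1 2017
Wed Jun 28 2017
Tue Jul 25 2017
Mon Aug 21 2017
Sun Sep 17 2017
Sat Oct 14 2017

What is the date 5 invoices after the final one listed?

Mon Feb 26 2018

Gaps between consecutive events: 27, 27, 27, 27, 27, 27 days — a constant 27-day interval.
Sat Oct 14 2017 + 27 days = Fri Nov 10 2017.
Fri Nov 10 2017 + 27 days = Thu Dec 7 2017.
Thu Dec 7 2017 + 27 days = Wed Jan 3 2018.
Wed Jan 3 2018 + 27 days = Tue Jan 30 2018.
Tue Jan 30 2018 + 27 days = Mon Feb 26 2018.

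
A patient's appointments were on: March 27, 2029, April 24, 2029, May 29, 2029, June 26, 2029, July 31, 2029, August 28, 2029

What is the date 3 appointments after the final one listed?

November 27, 2029

Every date is a Tuesday; gaps 28, 35, 28, 35, 28 days.
Each is the last Tuesday of its month (at least one falls on the 29th or later, ruling out '4th Tuesday').
September 2029 ends with Tuesday September 25, 2029.
October 2029 ends with Tuesday October 30, 2029.
Last Tuesday of November 2029: November 27, 2029.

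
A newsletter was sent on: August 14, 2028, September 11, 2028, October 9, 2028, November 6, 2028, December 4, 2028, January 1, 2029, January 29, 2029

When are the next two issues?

Every event comes 28 days after the last (28, 28, 28, 28, 28, 28).
January 29, 2029 + 28 days = February 26, 2029.
February 26, 2029 + 28 days = March 26, 2029.

February 26, 2029; March 26, 2029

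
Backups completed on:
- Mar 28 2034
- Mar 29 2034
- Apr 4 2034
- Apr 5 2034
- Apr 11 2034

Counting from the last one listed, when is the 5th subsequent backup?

Gaps: 1, 6, 1, 6 days — not constant, but cyclic with period 2.
The events fall on every Tuesday and Wednesday.
Next Wednesday: Apr 12 2034.
Next Tuesday: Apr 18 2034.
The following Wednesday is Apr 19 2034.
Next Tuesday: Apr 25 2034.
The following Wednesday is Apr 26 2034.

Apr 26 2034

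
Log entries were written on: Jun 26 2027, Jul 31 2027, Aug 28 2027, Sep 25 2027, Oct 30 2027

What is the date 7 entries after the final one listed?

These are Saturdays with 35, 28, 28, 35-day gaps.
Each is the final Saturday of its month — Jul 31 2027 is past the 28th, so '4th Saturday' doesn't fit.
November 2027 ends with Saturday Nov 27 2027.
Last Saturday of December 2027: Dec 25 2027.
Last Saturday of January 2028: Jan 29 2028.
February 2028 ends with Saturday Feb 26 2028.
Last Saturday of March 2028: Mar 25 2028.
Last Saturday of April 2028: Apr 29 2028.
Last Saturday of May 2028: May 27 2028.

May 27 2028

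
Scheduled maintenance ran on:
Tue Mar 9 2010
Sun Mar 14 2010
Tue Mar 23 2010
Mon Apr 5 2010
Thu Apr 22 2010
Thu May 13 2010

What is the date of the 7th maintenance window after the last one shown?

Thu Jan 27 2011

The spacing grows by 4 each time: 5, 9, 13, 17, 21 days.
Next gap: 25 days. Thu May 13 2010 + 25 days = Mon Jun 7 2010.
Next gap: 29 days. Mon Jun 7 2010 + 29 days = Tue Jul 6 2010.
Next gap: 33 days. Tue Jul 6 2010 + 33 days = Sun Aug 8 2010.
Next gap: 37 days. Sun Aug 8 2010 + 37 days = Tue Sep 14 2010.
Next gap: 41 days. Tue Sep 14 2010 + 41 days = Mon Oct 25 2010.
Next gap: 45 days. Mon Oct 25 2010 + 45 days = Thu Dec 9 2010.
Next gap: 49 days. Thu Dec 9 2010 + 49 days = Thu Jan 27 2011.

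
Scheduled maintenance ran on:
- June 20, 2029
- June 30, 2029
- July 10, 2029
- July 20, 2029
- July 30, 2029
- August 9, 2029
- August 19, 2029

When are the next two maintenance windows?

Gaps between consecutive events: 10, 10, 10, 10, 10, 10 days — a constant 10-day interval.
August 19, 2029 + 10 days = August 29, 2029.
August 29, 2029 + 10 days = September 8, 2029.

August 29, 2029; September 8, 2029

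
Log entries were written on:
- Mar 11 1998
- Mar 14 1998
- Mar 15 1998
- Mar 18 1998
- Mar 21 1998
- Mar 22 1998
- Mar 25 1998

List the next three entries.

Mar 28 1998, Mar 29 1998, Apr 1 1998

Every event lands on a Wednesday or Saturday or Sunday (gaps cycle 3, 1, 3, 3, 1, 3).
So the schedule is: every Wednesday, Saturday and Sunday.
The following Saturday is Mar 28 1998.
The following Sunday is Mar 29 1998.
Next Wednesday: Apr 1 1998.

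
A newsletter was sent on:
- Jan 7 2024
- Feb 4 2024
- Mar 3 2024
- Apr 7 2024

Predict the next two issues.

May 5 2024, Jun 2 2024

All dates are Sundays, 28, 28, 35 days apart.
Specifically, the 1st Sunday of each month.
May 2024 — 1st Sunday is May 5 2024.
1st Sunday of June 2024: Jun 2 2024.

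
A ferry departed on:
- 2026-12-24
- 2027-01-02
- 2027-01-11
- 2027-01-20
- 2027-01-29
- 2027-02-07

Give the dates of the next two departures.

Gaps between consecutive events: 9, 9, 9, 9, 9 days — a constant 9-day interval.
2027-02-07 + 9 days = 2027-02-16.
2027-02-16 + 9 days = 2027-02-25.

2027-02-16, 2027-02-25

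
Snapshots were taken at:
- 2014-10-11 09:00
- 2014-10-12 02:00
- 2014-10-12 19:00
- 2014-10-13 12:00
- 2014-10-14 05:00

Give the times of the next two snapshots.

Spacing: 17, 17, 17, 17 h — constant 17 h.
2014-10-14 05:00 + 17 h = 2014-10-14 22:00.
2014-10-14 22:00 + 17 h = 2014-10-15 15:00.

2014-10-14 22:00, 2014-10-15 15:00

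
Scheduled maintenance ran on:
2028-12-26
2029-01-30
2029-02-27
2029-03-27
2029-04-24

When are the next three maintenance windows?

2029-05-29, 2029-06-26, 2029-07-31

All Tuesdays; the gaps (35, 28, 28, 28) vary with month length.
This is the last Tuesday of each month.
May 2029 ends with Tuesday 2029-05-29.
Last Tuesday of June 2029: 2029-06-26.
July 2029 ends with Tuesday 2029-07-31.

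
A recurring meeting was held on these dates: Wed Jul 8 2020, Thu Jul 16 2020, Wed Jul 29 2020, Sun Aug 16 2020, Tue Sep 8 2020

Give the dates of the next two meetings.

Intervals are 8, 13, 18, 23 days — an arithmetic progression with common difference 5.
Next gap: 28 days. Tue Sep 8 2020 + 28 days = Tue Oct 6 2020.
Next gap: 33 days. Tue Oct 6 2020 + 33 days = Sun Nov 8 2020.

Tue Oct 6 2020, Sun Nov 8 2020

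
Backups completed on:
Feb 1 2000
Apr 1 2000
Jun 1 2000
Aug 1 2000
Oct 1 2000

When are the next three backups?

Gaps: 60, 61, 61, 61 days — not constant. Every event is on the 1st of the month.
Pattern: the 1st of every 2 months.
December 2000: Dec 1 2000.
Next: February 2001 → Feb 1 2001.
April 2001: Apr 1 2001.

Dec 1 2000, Feb 1 2001, Apr 1 2001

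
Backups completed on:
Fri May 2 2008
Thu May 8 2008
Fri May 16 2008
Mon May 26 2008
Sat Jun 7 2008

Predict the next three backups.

Gaps: 6, 8, 10, 12 days — each gap is 2 larger than the previous one.
Next gap: 14 days. Sat Jun 7 2008 + 14 days = Sat Jun 21 2008.
Next gap: 16 days. Sat Jun 21 2008 + 16 days = Mon Jul 7 2008.
Next gap: 18 days. Mon Jul 7 2008 + 18 days = Fri Jul 25 2008.

Sat Jun 21 2008, Mon Jul 7 2008, Fri Jul 25 2008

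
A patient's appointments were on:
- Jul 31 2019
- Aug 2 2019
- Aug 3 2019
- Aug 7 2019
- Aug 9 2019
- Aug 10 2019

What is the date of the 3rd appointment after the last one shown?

Aug 17 2019

Every event lands on a Wednesday or Friday or Saturday (gaps cycle 2, 1, 4, 2, 1).
So the schedule is: every Wednesday, Friday and Saturday.
Next Wednesday: Aug 14 2019.
The following Friday is Aug 16 2019.
Next Saturday: Aug 17 2019.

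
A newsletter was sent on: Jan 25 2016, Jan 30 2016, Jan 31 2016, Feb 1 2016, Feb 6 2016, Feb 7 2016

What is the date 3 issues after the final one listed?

Gaps: 5, 1, 1, 5, 1 days — not constant, but cyclic with period 3.
The events fall on every Monday, Saturday and Sunday.
Next Monday: Feb 8 2016.
Next Saturday: Feb 13 2016.
Next Sunday: Feb 14 2016.

Feb 14 2016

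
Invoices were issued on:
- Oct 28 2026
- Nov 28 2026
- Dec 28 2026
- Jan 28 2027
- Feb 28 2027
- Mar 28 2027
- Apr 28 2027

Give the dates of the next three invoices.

May 28 2027, Jun 28 2027, Jul 28 2027

The day-of-month is always 28 (31, 30, 31, 31, 28, 31 days between events).
So this recurs on the 28th of each month.
Next: May 2027 → May 28 2027.
Next: June 2027 → Jun 28 2027.
July 2027: Jul 28 2027.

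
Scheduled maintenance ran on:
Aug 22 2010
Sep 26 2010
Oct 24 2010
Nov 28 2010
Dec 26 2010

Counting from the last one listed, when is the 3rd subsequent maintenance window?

Mar 27 2011

These are Sundays at 28- or 35-day spacing (35, 28, 35, 28).
The pattern: 4th Sunday of the month.
January 2011 — 4th Sunday is Jan 23 2011.
February 2011 — 4th Sunday is Feb 27 2011.
4th Sunday of March 2011: Mar 27 2011.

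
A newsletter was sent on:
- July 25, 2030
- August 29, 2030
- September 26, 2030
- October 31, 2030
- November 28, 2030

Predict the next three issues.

Every date is a Thursday; gaps 35, 28, 35, 28 days.
Each is the last Thursday of its month (at least one falls on the 29th or later, ruling out '4th Thursday').
December 2030 ends with Thursday December 26, 2030.
January 2031 ends with Thursday January 30, 2031.
February 2031 ends with Thursday February 27, 2031.

December 26, 2030; January 30, 2031; February 27, 2031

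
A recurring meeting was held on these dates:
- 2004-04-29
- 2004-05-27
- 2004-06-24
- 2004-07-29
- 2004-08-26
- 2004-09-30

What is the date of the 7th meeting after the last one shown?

All Thursdays; the gaps (28, 28, 35, 28, 35) vary with month length.
This is the last Thursday of each month.
Last Thursday of October 2004: 2004-10-28.
Last Thursday of November 2004: 2004-11-25.
December 2004 ends with Thursday 2004-12-30.
Last Thursday of January 2005: 2005-01-27.
February 2005 ends with Thursday 2005-02-24.
March 2005 ends with Thursday 2005-03-31.
Last Thursday of April 2005: 2005-04-28.

2005-04-28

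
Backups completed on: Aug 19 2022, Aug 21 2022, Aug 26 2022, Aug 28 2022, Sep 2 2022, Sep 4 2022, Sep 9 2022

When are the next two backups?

Sep 11 2022, Sep 16 2022

Every event lands on a Friday or Sunday (gaps cycle 2, 5, 2, 5, 2, 5).
So the schedule is: every Friday and Sunday.
The following Sunday is Sep 11 2022.
Next Friday: Sep 16 2022.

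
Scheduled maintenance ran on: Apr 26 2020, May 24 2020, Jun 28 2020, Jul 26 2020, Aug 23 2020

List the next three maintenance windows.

All dates are Sundays, 28, 35, 28, 28 days apart.
Specifically, the 4th Sunday of each month.
September 2020 — 4th Sunday is Sep 27 2020.
October 2020 — 4th Sunday is Oct 25 2020.
4th Sunday of November 2020: Nov 22 2020.

Sep 27 2020, Oct 25 2020, Nov 22 2020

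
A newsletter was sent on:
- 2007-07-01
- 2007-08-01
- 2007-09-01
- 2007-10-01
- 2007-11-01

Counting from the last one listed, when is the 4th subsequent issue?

2008-03-01

Gaps: 31, 31, 30, 31 days — not constant. Every event is on the 1st of the month.
Pattern: the 1st of each month.
December 2007: 2007-12-01.
January 2008: 2008-01-01.
February 2008: 2008-02-01.
March 2008: 2008-03-01.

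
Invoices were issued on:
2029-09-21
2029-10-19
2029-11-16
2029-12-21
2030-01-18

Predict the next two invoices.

Gaps: 28, 28, 35, 28 days — a mix of 28 and 35. Every date is a Friday.
Each is the 3rd Friday of its month.
3rd Friday of February 2030: 2030-02-15.
March 2030 — 3rd Friday is 2030-03-15.

2030-02-15, 2030-03-15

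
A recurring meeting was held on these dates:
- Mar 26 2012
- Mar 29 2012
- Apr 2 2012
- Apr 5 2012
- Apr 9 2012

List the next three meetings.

The gap pattern 3, 4, 3, 4 repeats every 2 events.
These are the Mondays and Thursdays of each week.
The following Thursday is Apr 12 2012.
Next Monday: Apr 16 2012.
The following Thursday is Apr 19 2012.

Apr 12 2012, Apr 16 2012, Apr 19 2012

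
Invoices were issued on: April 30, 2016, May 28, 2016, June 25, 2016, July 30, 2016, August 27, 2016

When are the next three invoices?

Every date is a Saturday; gaps 28, 28, 35, 28 days.
Each is the last Saturday of its month (at least one falls on the 29th or later, ruling out '4th Saturday').
September 2016 ends with Saturday September 24, 2016.
Last Saturday of October 2016: October 29, 2016.
Last Saturday of November 2016: November 26, 2016.

September 24, 2016; October 29, 2016; November 26, 2016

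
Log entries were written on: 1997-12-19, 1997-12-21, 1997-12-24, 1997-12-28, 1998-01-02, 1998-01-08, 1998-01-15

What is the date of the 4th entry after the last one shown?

Gaps: 2, 3, 4, 5, 6, 7 days — each gap is 1 larger than the previous one.
Next gap: 8 days. 1998-01-15 + 8 days = 1998-01-23.
Next gap: 9 days. 1998-01-23 + 9 days = 1998-02-01.
Next gap: 10 days. 1998-02-01 + 10 days = 1998-02-11.
Next gap: 11 days. 1998-02-11 + 11 days = 1998-02-22.

1998-02-22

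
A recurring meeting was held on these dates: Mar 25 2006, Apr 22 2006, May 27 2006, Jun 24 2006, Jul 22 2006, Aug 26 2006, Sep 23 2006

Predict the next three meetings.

Oct 28 2006, Nov 25 2006, Dec 23 2006

These are Saturdays at 28- or 35-day spacing (28, 35, 28, 28, 35, 28).
The pattern: 4th Saturday of the month.
4th Saturday of October 2006: Oct 28 2006.
November 2006 — 4th Saturday is Nov 25 2006.
December 2006 — 4th Saturday is Dec 23 2006.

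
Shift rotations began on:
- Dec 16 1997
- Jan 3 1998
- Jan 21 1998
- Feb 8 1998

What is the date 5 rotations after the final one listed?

The spacing is 18, 18, 18 days — always 18 days.
Feb 8 1998 + 18 days = Feb 26 1998.
Feb 26 1998 + 18 days = Mar 16 1998.
Mar 16 1998 + 18 days = Apr 3 1998.
Apr 3 1998 + 18 days = Apr 21 1998.
Apr 21 1998 + 18 days = May 9 1998.

May 9 1998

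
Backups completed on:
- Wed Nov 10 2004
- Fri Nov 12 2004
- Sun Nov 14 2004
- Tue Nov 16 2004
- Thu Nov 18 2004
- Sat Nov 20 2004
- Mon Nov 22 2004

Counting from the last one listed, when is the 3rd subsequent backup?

Sun Nov 28 2004

Every event comes 2 days after the last (2, 2, 2, 2, 2, 2).
Mon Nov 22 2004 + 2 days = Wed Nov 24 2004.
Wed Nov 24 2004 + 2 days = Fri Nov 26 2004.
Fri Nov 26 2004 + 2 days = Sun Nov 28 2004.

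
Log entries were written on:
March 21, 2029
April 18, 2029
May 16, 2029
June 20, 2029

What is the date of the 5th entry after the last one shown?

November 21, 2029

All dates are Wednesdays, 28, 28, 35 days apart.
Specifically, the 3rd Wednesday of each month.
3rd Wednesday of July 2029: July 18, 2029.
August 2029 — 3rd Wednesday is August 15, 2029.
3rd Wednesday of September 2029: September 19, 2029.
October 2029 — 3rd Wednesday is October 17, 2029.
November 2029 — 3rd Wednesday is November 21, 2029.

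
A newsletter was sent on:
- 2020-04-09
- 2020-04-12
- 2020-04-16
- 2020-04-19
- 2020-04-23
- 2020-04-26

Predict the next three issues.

2020-04-30, 2020-05-03, 2020-05-07

Gaps: 3, 4, 3, 4, 3 days — not constant, but cyclic with period 2.
The events fall on every Thursday and Sunday.
The following Thursday is 2020-04-30.
Next Sunday: 2020-05-03.
The following Thursday is 2020-05-07.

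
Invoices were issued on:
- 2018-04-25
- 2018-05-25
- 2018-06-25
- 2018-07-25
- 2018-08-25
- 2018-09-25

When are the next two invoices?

Each date is the 25th; the gaps (30, 31, 30, 31, 31) track the month lengths.
The rule is the 25th of each month.
Next: October 2018 → 2018-10-25.
Next: November 2018 → 2018-11-25.

2018-10-25, 2018-11-25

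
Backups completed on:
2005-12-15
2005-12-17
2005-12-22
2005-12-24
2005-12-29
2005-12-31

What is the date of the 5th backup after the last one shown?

Gaps: 2, 5, 2, 5, 2 days — not constant, but cyclic with period 2.
The events fall on every Thursday and Saturday.
The following Thursday is 2006-01-05.
Next Saturday: 2006-01-07.
The following Thursday is 2006-01-12.
Next Saturday: 2006-01-14.
Next Thursday: 2006-01-19.

2006-01-19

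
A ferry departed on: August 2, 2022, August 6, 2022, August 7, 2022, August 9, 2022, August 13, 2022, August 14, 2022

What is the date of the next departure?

August 16, 2022

Every event lands on a Tuesday or Saturday or Sunday (gaps cycle 4, 1, 2, 4, 1).
So the schedule is: every Tuesday, Saturday and Sunday.
The following Tuesday is August 16, 2022.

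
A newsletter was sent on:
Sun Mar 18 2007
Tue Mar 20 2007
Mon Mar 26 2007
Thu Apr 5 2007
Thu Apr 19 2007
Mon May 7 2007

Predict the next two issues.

Tue May 29 2007, Sun Jun 24 2007

Gaps: 2, 6, 10, 14, 18 days — each gap is 4 larger than the previous one.
Next gap: 22 days. Mon May 7 2007 + 22 days = Tue May 29 2007.
Next gap: 26 days. Tue May 29 2007 + 26 days = Sun Jun 24 2007.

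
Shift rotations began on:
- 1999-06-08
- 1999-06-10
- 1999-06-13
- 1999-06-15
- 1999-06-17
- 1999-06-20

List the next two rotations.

Gaps: 2, 3, 2, 2, 3 days — not constant, but cyclic with period 3.
The events fall on every Tuesday, Thursday and Sunday.
Next Tuesday: 1999-06-22.
Next Thursday: 1999-06-24.

1999-06-22, 1999-06-24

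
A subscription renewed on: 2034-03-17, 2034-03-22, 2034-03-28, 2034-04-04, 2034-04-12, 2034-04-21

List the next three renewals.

2034-05-01, 2034-05-12, 2034-05-24

The spacing grows by 1 each time: 5, 6, 7, 8, 9 days.
Next gap: 10 days. 2034-04-21 + 10 days = 2034-05-01.
Next gap: 11 days. 2034-05-01 + 11 days = 2034-05-12.
Next gap: 12 days. 2034-05-12 + 12 days = 2034-05-24.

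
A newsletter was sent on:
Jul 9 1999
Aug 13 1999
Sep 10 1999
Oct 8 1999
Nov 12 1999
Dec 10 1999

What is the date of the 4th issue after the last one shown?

Apr 14 2000

All dates are Fridays, 35, 28, 28, 35, 28 days apart.
Specifically, the 2nd Friday of each month.
January 2000 — 2nd Friday is Jan 14 2000.
2nd Friday of February 2000: Feb 11 2000.
March 2000 — 2nd Friday is Mar 10 2000.
2nd Friday of April 2000: Apr 14 2000.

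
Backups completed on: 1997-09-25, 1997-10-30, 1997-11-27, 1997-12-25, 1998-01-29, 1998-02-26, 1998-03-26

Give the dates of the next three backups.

1998-04-30, 1998-05-28, 1998-06-25

Every date is a Thursday; gaps 35, 28, 28, 35, 28, 28 days.
Each is the last Thursday of its month (at least one falls on the 29th or later, ruling out '4th Thursday').
Last Thursday of April 1998: 1998-04-30.
May 1998 ends with Thursday 1998-05-28.
June 1998 ends with Thursday 1998-06-25.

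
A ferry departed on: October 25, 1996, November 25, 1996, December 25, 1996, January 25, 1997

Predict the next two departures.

Gaps: 31, 30, 31 days — not constant. Every event is on the 25th of the month.
Pattern: the 25th of each month.
February 1997: February 25, 1997.
March 1997: March 25, 1997.

February 25, 1997; March 25, 1997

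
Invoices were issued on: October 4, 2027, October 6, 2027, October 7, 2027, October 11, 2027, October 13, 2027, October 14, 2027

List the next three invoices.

October 18, 2027; October 20, 2027; October 21, 2027

Gaps: 2, 1, 4, 2, 1 days — not constant, but cyclic with period 3.
The events fall on every Monday, Wednesday and Thursday.
Next Monday: October 18, 2027.
Next Wednesday: October 20, 2027.
Next Thursday: October 21, 2027.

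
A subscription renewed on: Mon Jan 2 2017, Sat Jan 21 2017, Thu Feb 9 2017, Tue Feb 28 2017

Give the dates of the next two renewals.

Sun Mar 19 2017, Fri Apr 7 2017

The spacing is 19, 19, 19 days — always 19 days.
Tue Feb 28 2017 + 19 days = Sun Mar 19 2017.
Sun Mar 19 2017 + 19 days = Fri Apr 7 2017.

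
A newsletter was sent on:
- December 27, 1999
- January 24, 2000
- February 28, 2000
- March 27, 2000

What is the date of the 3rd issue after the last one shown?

June 26, 2000

These are Mondays at 28- or 35-day spacing (28, 35, 28).
The pattern: 4th Monday of the month.
4th Monday of April 2000: April 24, 2000.
May 2000 — 4th Monday is May 22, 2000.
June 2000 — 4th Monday is June 26, 2000.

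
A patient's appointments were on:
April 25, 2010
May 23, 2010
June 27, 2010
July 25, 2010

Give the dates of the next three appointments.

August 22, 2010; September 26, 2010; October 24, 2010

These are Sundays at 28- or 35-day spacing (28, 35, 28).
The pattern: 4th Sunday of the month.
August 2010 — 4th Sunday is August 22, 2010.
September 2010 — 4th Sunday is September 26, 2010.
October 2010 — 4th Sunday is October 24, 2010.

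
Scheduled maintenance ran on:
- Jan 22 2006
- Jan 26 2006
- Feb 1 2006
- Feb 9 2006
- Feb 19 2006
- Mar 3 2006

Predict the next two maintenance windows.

Intervals are 4, 6, 8, 10, 12 days — an arithmetic progression with common difference 2.
Next gap: 14 days. Mar 3 2006 + 14 days = Mar 17 2006.
Next gap: 16 days. Mar 17 2006 + 16 days = Apr 2 2006.

Mar 17 2006, Apr 2 2006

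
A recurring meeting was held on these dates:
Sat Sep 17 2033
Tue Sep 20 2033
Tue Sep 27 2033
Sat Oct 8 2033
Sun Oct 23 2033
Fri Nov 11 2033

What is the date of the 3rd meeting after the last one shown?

Tue Jan 31 2034

Gaps: 3, 7, 11, 15, 19 days — each gap is 4 larger than the previous one.
Next gap: 23 days. Fri Nov 11 2033 + 23 days = Sun Dec 4 2033.
Next gap: 27 days. Sun Dec 4 2033 + 27 days = Sat Dec 31 2033.
Next gap: 31 days. Sat Dec 31 2033 + 31 days = Tue Jan 31 2034.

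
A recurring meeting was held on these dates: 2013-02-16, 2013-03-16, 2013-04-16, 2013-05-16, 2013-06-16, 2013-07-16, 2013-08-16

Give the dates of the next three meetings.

2013-09-16, 2013-10-16, 2013-11-16

Gaps: 28, 31, 30, 31, 30, 31 days — not constant. Every event is on the 16th of the month.
Pattern: the 16th of each month.
Next: September 2013 → 2013-09-16.
Next: October 2013 → 2013-10-16.
November 2013: 2013-11-16.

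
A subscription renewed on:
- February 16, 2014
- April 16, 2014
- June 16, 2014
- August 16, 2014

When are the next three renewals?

The day-of-month is always 16 (59, 61, 61 days between events).
So this recurs on the 16th of every 2 months.
October 2014: October 16, 2014.
December 2014: December 16, 2014.
February 2015: February 16, 2015.

October 16, 2014; December 16, 2014; February 16, 2015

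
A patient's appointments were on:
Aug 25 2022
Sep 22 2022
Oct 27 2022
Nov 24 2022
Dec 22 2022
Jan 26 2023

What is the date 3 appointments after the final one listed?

Apr 27 2023

All dates are Thursdays, 28, 35, 28, 28, 35 days apart.
Specifically, the 4th Thursday of each month.
4th Thursday of February 2023: Feb 23 2023.
March 2023 — 4th Thursday is Mar 23 2023.
April 2023 — 4th Thursday is Apr 27 2023.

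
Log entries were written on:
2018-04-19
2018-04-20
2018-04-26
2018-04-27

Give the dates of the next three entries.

Every event lands on a Thursday or Friday (gaps cycle 1, 6, 1).
So the schedule is: every Thursday and Friday.
The following Thursday is 2018-05-03.
The following Friday is 2018-05-04.
The following Thursday is 2018-05-10.

2018-05-03, 2018-05-04, 2018-05-10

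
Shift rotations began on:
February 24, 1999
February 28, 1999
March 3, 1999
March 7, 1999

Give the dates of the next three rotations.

The gap pattern 4, 3, 4 repeats every 2 events.
These are the Wednesdays and Sundays of each week.
Next Wednesday: March 10, 1999.
Next Sunday: March 14, 1999.
Next Wednesday: March 17, 1999.

March 10, 1999; March 14, 1999; March 17, 1999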